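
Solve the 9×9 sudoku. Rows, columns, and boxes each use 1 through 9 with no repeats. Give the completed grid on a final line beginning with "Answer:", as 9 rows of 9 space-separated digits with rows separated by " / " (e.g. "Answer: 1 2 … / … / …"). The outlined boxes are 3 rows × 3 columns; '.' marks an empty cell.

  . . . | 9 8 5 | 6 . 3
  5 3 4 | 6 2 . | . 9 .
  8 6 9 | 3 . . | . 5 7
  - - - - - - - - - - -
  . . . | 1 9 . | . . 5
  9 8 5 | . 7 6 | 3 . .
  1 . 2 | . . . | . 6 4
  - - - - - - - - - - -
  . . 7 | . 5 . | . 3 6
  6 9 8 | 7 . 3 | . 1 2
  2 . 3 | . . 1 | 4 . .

Step 1. [r9c4∈{8}] r9c4's peers cover all but 8. So r9c4=8.
Step 2. [r4c8∈{2,7,8}] r4c8 is the only open cell in col 8 admitting 8, so r4c8=8.
Step 3. [r7c1∈{4}] r7c1's peers cover all but 4, so r7c1=4.
Step 4. [r6c2∈{7}] r6c2 is down to just 7, so r6c2=7.
Step 5. [r3c7∈{1,2}] row 3 places 2 nowhere but r3c7, so r3c7=2.
Step 6. [r4c6∈{2,4}] 2 has one home in row 4: r4c6. So r4c6=2.
Step 7. [r2c7∈{1,8}] in col 7, 1 fits only at r2c7. So r2c7=1.
Step 8. [r1c3∈{1}] r1c3's peers cover all but 1. So r1c3=1.
Step 9. [r7c7∈{8,9}] across row 7, 8 lands solely at r7c7, so r7c7=8.
Step 10. [r3c6∈{4}] r3c6 has the single candidate 4, so r3c6=4.
Step 11. [r1c2∈{2}] r1c2 has the single candidate 2, so r1c2=2.
Step 12. [r6c7∈{9}] nothing but 9 survives at r6c7 ⇒ r6c7=9.
Step 13. [r4c2∈{4}] r4c2's peers cover all but 4. So r4c2=4.
Step 14. [r1c1∈{7}] r1c1's peers cover all but 7. So r1c1=7.
Step 15. [r4c7∈{7}] r4c7 has the single candidate 7 ⇒ r4c7=7.
Step 16. [r5c8∈{2}] r5c8's peers cover all but 2 ⇒ r5c8=2.
Step 17. [r9c5∈{6}] r9c5's peers cover all but 6 ⇒ r9c5=6.
Step 18. [r7c2∈{1}] only 1 remains possible at r7c2, so r7c2=1.
Step 19. [r6c6∈{8}] r6c6 is down to just 8, so r6c6=8.
Step 20. [r7c6∈{9}] r7c6 is down to just 9, so r7c6=9.
Step 21. [r4c1∈{3}] r4c1's peers cover all but 3 ⇒ r4c1=3.
Step 22. [r6c5∈{3}] r6c5's peers cover all but 3, so r6c5=3.
Step 23. [r3c5∈{1}] r3c5 is down to just 1. So r3c5=1.
Step 24. [r9c8∈{7}] only 7 remains possible at r9c8. So r9c8=7.
Step 25. [r1c8∈{4}] only 4 remains possible at r1c8, so r1c8=4.
Step 26. [r9c9∈{9}] nothing but 9 survives at r9c9 ⇒ r9c9=9.
Step 27. [r6c4∈{5}] r6c4 has the single candidate 5, so r6c4=5.
Step 28. [r4c3∈{6}] r4c3 is down to just 6 ⇒ r4c3=6.
Step 29. [r7c4∈{2}] r7c4's peers cover all but 2, so r7c4=2.
Step 30. [r8c5∈{4}] nothing but 4 survives at r8c5, so r8c5=4.
Step 31. [r5c4∈{4}] nothing but 4 survives at r5c4, so r5c4=4.
Step 32. [r5c9∈{1}] r5c9's peers cover all but 1, so r5c9=1.
Step 33. [r9c2∈{5}] r9c2 is down to just 5, so r9c2=5.
Step 34. [r2c9∈{8}] nothing but 8 survives at r2c9. So r2c9=8.
Step 35. [r8c7∈{5}] r8c7 is down to just 5. So r8c7=5.
Step 36. [r2c6∈{7}] r2c6 has the single candidate 7, so r2c6=7.

Answer: 7 2 1 9 8 5 6 4 3 / 5 3 4 6 2 7 1 9 8 / 8 6 9 3 1 4 2 5 7 / 3 4 6 1 9 2 7 8 5 / 9 8 5 4 7 6 3 2 1 / 1 7 2 5 3 8 9 6 4 / 4 1 7 2 5 9 8 3 6 / 6 9 8 7 4 3 5 1 2 / 2 5 3 8 6 1 4 7 9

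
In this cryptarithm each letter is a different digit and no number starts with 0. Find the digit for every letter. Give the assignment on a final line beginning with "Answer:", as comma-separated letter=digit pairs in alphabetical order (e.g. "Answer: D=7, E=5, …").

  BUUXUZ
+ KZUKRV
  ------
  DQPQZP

Step 1. [col 1: Z + V ≡ P (mod 10)] column 1 (Z + V ≡ P (mod 10), carry-in 0) doesn't pin P yet; pick P=1 and continue. So P=1.
Step 2. [col 1: Z + V ≡ P (mod 10)] column 1 (Z + V ≡ P (mod 10), carry-in 0) doesn't pin Z yet; pick Z=4 and continue ⇒ Z=4.
Step 3. [col 1: Z + V ≡ P (mod 10)] in column 1 we have Z+V≡P with carry-in 0; given Z=4, P=1 and digits 1,4 already taken and all letters distinct, that pins V to 7. So V=7.
Step 4. [col 2: U + R ≡ Z (mod 10)] no forcing yet in column 2 (carry-in 1); R=8 is free and consistent — try it ⇒ R=8.
Step 5. [col 2: U + R ≡ Z (mod 10)] in column 2 we have U+R≡Z with carry-in 1; given R=8, Z=4 and digits 1,4,7,8 already taken and all letters distinct, that pins U to 5. So U=5.
Step 6. [col 3: X + K ≡ Q (mod 10)] no forcing yet in column 3 (carry-in 1); X=3 is free and consistent — try it ⇒ X=3.
Step 7. [col 3: X + K ≡ Q (mod 10)] no forcing yet in column 3 (carry-in 1); Q=0 is free and consistent — try it, so Q=0.
Step 8. [col 3: X + K ≡ Q (mod 10)] from column 3 (X=3, Q=0, carry-in 1, digits 0,1,3,4,5,7,8 already taken and all letters distinct): K must equal 6. So K=6.
Step 9. [col 6: B + K ≡ D (mod 10)] in column 6 we have B+K≡D with carry-in 1; given K=6 and digits 0,1,3,4,5,6,7,8 already taken and all letters distinct, that pins D to 9. So D=9.
Step 10. [col 6: B + K ≡ D (mod 10)] column 6: given K=6, D=9, carry-in 1, and digits 0,1,3,4,5,6,7,8,9 already taken and all letters distinct, B+K≡D (mod 10) forces B=2. So B=2.

Answer: B=2, D=9, K=6, P=1, Q=0, R=8, U=5, V=7, X=3, Z=4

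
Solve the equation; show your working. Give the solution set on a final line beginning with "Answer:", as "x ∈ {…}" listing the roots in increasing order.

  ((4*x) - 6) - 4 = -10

Step 1. [((4*x) - 6) - 4 = -10] 4 comes off first (add 4) ⇒ sub: (4*x) - 6 = -6.
Step 2. [(4*x) - 6 = -6] peel the -6: add 6 from each side ⇒ sub: 4*x = 0.
Step 3. [4*x = 0] 4 out front; divide by 4. So div: x = 0.

Answer: x ∈ {0}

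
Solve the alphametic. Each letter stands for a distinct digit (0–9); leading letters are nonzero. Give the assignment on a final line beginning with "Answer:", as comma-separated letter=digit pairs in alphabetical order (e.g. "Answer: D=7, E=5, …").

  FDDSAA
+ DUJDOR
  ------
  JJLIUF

Step 1. [col 1: A + R ≡ F (mod 10)] F=8 is one option consistent with column 1 (A + R ≡ F (mod 10), carry-in 0) — take it ⇒ F=8.
Step 2. [col 1: A + R ≡ F (mod 10)] R=6 is one option consistent with column 1 (A + R ≡ F (mod 10), carry-in 0) — take it. So R=6.
Step 3. [col 1: A + R ≡ F (mod 10)] column 1 reads A+R+carry(0)=F with R=6, F=8; with digits 6,8 already taken and all letters distinct, the only value for A is 2 ⇒ A=2.
Step 4. [col 2: A + O ≡ U (mod 10)] U=7 is one option consistent with column 2 (A + O ≡ U (mod 10), carry-in 0) — take it, so U=7.
Step 5. [col 2: A + O ≡ U (mod 10)] from column 2 (A=2, U=7, carry-in 0, digits 2,6,7,8 already taken and all letters distinct): O must equal 5, so O=5.
Step 6. [col 3: S + D ≡ I (mod 10)] several values work for D in column 3 (S + D ≡ I (mod 10), carry-in 0); try D=1. So D=1.
Step 7. [col 3: S + D ≡ I (mod 10)] I=4 is one option consistent with column 3 (S + D ≡ I (mod 10), carry-in 0) — take it. So I=4.
Step 8. [col 3: S + D ≡ I (mod 10)] column 3 reads S+D+carry(0)=I with D=1, I=4; with digits 1,2,4,5,6,7,8 already taken and all letters distinct, the only value for S is 3 ⇒ S=3.
Step 9. [col 4: D + J ≡ L (mod 10)] in column 4 we have D+J≡L with carry-in 0; given D=1 and digits 1,2,3,4,5,6,7,8 already taken and all letters distinct, that pins J to 9. So J=9.
Step 10. [col 4: D + J ≡ L (mod 10)] column 4 reads D+J+carry(0)=L with D=1, J=9; with digits 1,2,3,4,5,6,7,8,9 already taken and all letters distinct, the only value for L is 0, so L=0.

Answer: A=2, D=1, F=8, I=4, J=9, L=0, O=5, R=6, S=3, U=7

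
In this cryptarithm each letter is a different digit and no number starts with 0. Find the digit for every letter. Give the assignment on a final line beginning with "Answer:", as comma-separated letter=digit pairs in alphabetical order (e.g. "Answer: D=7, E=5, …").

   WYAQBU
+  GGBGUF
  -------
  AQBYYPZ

Step 1. [A] the sum has 7 digits but both addends have 6; that extra leading digit A is the final carry, namely 1 ⇒ A=1.
Step 2. [col 1: U + F ≡ Z (mod 10)] no forcing yet in column 1 (carry-in 0); U=6 is free and consistent — try it. So U=6.
Step 3. [col 1: U + F ≡ Z (mod 10)] no forcing yet in column 1 (carry-in 0); F=3 is free and consistent — try it ⇒ F=3.
Step 4. [col 1: U + F ≡ Z (mod 10)] column 1: given U=6, F=3, carry-in 0, and digits 1,3,6 already taken and all letters distinct, U+F≡Z (mod 10) forces Z=9 ⇒ Z=9.
Step 5. [col 2: B + U ≡ P (mod 10)] column 2 (B + U ≡ P (mod 10), carry-in 0) doesn't pin B yet; pick B=8 and continue. So B=8.
Step 6. [col 2: B + U ≡ P (mod 10)] from column 2 (B=8, U=6, carry-in 0, digits 1,3,6,8,9 already taken and all letters distinct): P must equal 4. So P=4.
Step 7. [col 3: Q + G ≡ Y (mod 10)] in column 3 we have Q+G≡Y with carry-in 1; given nothing yet and digits 1,3,4,6,8,9 already taken and all letters distinct, that pins Y to 0. So Y=0.
Step 8. [col 3: Q + G ≡ Y (mod 10)] column 3 (Q + G ≡ Y (mod 10), carry-in 1) doesn't pin Q yet; pick Q=2 and continue ⇒ Q=2.
Step 9. [col 3: Q + G ≡ Y (mod 10)] in column 3 we have Q+G≡Y with carry-in 1; given Q=2, Y=0 and digits 0,1,2,3,4,6,8,9 already taken and all letters distinct, that pins G to 7, so G=7.
Step 10. [col 6: W + G ≡ Q (mod 10)] in column 6 we have W+G≡Q with carry-in 0; given G=7, Q=2 and digits 0,1,2,3,4,6,7,8,9 already taken and all letters distinct, that pins W to 5 ⇒ W=5.

Answer: A=1, B=8, F=3, G=7, P=4, Q=2, U=6, W=5, Y=0, Z=9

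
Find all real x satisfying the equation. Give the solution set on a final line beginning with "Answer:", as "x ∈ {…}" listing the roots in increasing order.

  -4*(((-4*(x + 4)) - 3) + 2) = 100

Step 1. [-4*(((-4*(x + 4)) - 3) + 2) = 100] divide by the outer -4. So div: ((-4*(x + 4)) - 3) + 2 = -25.
Step 2. [((-4*(x + 4)) - 3) + 2 = -25] the outer +2 inverts by subtracting 2, so sub: (-4*(x + 4)) - 3 = -27.
Step 3. [(-4*(x + 4)) - 3 = -27] the outer -3 inverts by adding 3, so sub: -4*(x + 4) = -24.
Step 4. [-4*(x + 4) = -24] -4 out front; divide by -4. So div: x + 4 = 6.
Step 5. [x + 4 = 6] 4 comes off first (subtract 4). So sub: x = 2.

Answer: x ∈ {2}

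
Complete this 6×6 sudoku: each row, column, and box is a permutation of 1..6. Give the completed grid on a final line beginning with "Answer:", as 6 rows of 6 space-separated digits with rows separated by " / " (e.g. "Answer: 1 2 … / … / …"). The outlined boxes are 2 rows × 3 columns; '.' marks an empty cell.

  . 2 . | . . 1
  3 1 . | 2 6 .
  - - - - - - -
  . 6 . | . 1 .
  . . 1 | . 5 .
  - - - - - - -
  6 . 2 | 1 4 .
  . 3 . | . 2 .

Step 1. [r4c2∈{4}] only 4 remains possible at r4c2, so r4c2=4.
Step 2. [r5c2∈{5}] r5c2's peers cover all but 5, so r5c2=5.
Step 3. [r3c3∈{3,5}] 3 has one home in col 3: r3c3, so r3c3=3.
Step 4. [r6c3∈{4}] r6c3 is down to just 4 ⇒ r6c3=4.
Step 5. [r2c3∈{5}] nothing but 5 survives at r2c3. So r2c3=5.
Step 6. [r1c4∈{3,4,5}] r1c4 is the only open cell in row 1 admitting 5. So r1c4=5.
Step 7. [r6c4∈{6}] r6c4 is down to just 6 ⇒ r6c4=6.
Step 8. [r4c1∈{2}] r4c1's peers cover all but 2 ⇒ r4c1=2.
Step 9. [r2c6∈{4}] r2c6 has the single candidate 4, so r2c6=4.
Step 10. [r4c4∈{3}] nothing but 3 survives at r4c4 ⇒ r4c4=3.
Step 11. [r4c6∈{6}] r4c6 is down to just 6 ⇒ r4c6=6.
Step 12. [r5c6∈{3}] r5c6 is down to just 3 ⇒ r5c6=3.
Step 13. [r1c3∈{6}] only 6 remains possible at r1c3. So r1c3=6.
Step 14. [r6c1∈{1}] r6c1 is down to just 1 ⇒ r6c1=1.
Step 15. [r3c4∈{4}] r3c4 has the single candidate 4. So r3c4=4.
Step 16. [r6c6∈{5}] r6c6's peers cover all but 5. So r6c6=5.
Step 17. [r3c1∈{5}] nothing but 5 survives at r3c1, so r3c1=5.
Step 18. [r3c6∈{2}] r3c6 is down to just 2. So r3c6=2.
Step 19. [r1c1∈{4}] nothing but 4 survives at r1c1. So r1c1=4.
Step 20. [r1c5∈{3}] nothing but 3 survives at r1c5 ⇒ r1c5=3.

Answer: 4 2 6 5 3 1 / 3 1 5 2 6 4 / 5 6 3 4 1 2 / 2 4 1 3 5 6 / 6 5 2 1 4 3 / 1 3 4 6 2 5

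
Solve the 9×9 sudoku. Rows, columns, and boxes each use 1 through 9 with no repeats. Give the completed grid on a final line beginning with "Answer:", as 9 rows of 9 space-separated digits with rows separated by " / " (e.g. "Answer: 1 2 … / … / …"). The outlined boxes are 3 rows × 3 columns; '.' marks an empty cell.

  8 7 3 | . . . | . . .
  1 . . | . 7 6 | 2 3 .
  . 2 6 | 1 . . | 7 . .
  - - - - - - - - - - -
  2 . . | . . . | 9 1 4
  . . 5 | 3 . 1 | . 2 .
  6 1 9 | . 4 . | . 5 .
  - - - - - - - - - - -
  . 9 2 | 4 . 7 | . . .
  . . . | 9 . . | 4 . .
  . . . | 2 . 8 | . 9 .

Step 1. [r1c4∈{5}] nothing but 5 survives at r1c4, so r1c4=5.
Step 2. [r8c8∈{6,7,8}] col 8 places 7 nowhere but r8c8, so r8c8=7.
Step 3. [r3c1∈{4,5,9}] 9 has one home in col 1: r3c1, so r3c1=9.
Step 4. [r8c9∈{1,2,3,5,6,8}] in row 8, 2 fits only at r8c9. So r8c9=2.
Step 5. [r2c4∈{8}] r2c4 is down to just 8. So r2c4=8.
Step 6. [r2c2∈{4,5}] across box 1, 5 lands solely at r2c2 ⇒ r2c2=5.
Step 7. [r3c5∈{3}] only 3 remains possible at r3c5 ⇒ r3c5=3.
Step 8. [r1c6∈{2,4,9}] across col 6, 9 lands solely at r1c6, so r1c6=9.
Step 9. [r4c4∈{6,7}] in col 4, 6 fits only at r4c4 ⇒ r4c4=6.
Step 10. [r4c3∈{7,8}] 7 has one home in row 4: r4c3. So r4c3=7.
Step 11. [r9c1∈{3,4,5,7}] across row 9, 7 lands solely at r9c1 ⇒ r9c1=7.
Step 12. [r5c9∈{6,7,8}] in row 5, 7 fits only at r5c9 ⇒ r5c9=7.
Step 13. [r5c7∈{6,8}] across row 5, 6 lands solely at r5c7 ⇒ r5c7=6.
Step 14. [r1c7∈{1}] r1c7 has the single candidate 1. So r1c7=1.
Step 15. [r8c6∈{3,5}] in col 6, 3 fits only at r8c6 ⇒ r8c6=3.
Step 16. [r7c1∈{3,5}] col 1 places 3 nowhere but r7c1, so r7c1=3.
Step 17. [r1c9∈{6}] r1c9 has the single candidate 6 ⇒ r1c9=6.
Step 18. [r3c9∈{5,8}] 5 has one home in row 3: r3c9, so r3c9=5.
Step 19. [r3c8∈{4,8}] in row 3, 8 fits only at r3c8. So r3c8=8.
Step 20. [r8c3∈{1,8}] col 3 places 8 nowhere but r8c3, so r8c3=8.
Step 21. [r8c5∈{1,5,6}] row 8 places 1 nowhere but r8c5, so r8c5=1.
Step 22. [r9c3∈{1,4}] 1 has one home in col 3: r9c3, so r9c3=1.
Step 23. [r9c9∈{3}] r9c9 is down to just 3, so r9c9=3.
Step 24. [r9c7∈{5}] only 5 remains possible at r9c7. So r9c7=5.
Step 25. [r7c5∈{5,6}] r7c5 is the only open cell in row 7 admitting 5 ⇒ r7c5=5.
Step 26. [r7c7∈{8}] nothing but 8 survives at r7c7 ⇒ r7c7=8.
Step 27. [r9c2∈{4,6}] r9c2 is the only open cell in row 9 admitting 4. So r9c2=4.
Step 28. [r4c5∈{8}] r4c5 has the single candidate 8, so r4c5=8.
Step 29. [r6c4∈{7}] only 7 remains possible at r6c4 ⇒ r6c4=7.
Step 30. [r8c1∈{5}] only 5 remains possible at r8c1. So r8c1=5.
Step 31. [r1c8∈{4}] nothing but 4 survives at r1c8, so r1c8=4.
Step 32. [r6c9∈{8}] nothing but 8 survives at r6c9. So r6c9=8.
Step 33. [r5c2∈{8}] only 8 remains possible at r5c2. So r5c2=8.
Step 34. [r6c7∈{3}] nothing but 3 survives at r6c7, so r6c7=3.
Step 35. [r5c1∈{4}] only 4 remains possible at r5c1. So r5c1=4.
Step 36. [r5c5∈{9}] nothing but 9 survives at r5c5 ⇒ r5c5=9.
Step 37. [r8c2∈{6}] r8c2's peers cover all but 6. So r8c2=6.
Step 38. [r1c5∈{2}] only 2 remains possible at r1c5 ⇒ r1c5=2.
Step 39. [r9c5∈{6}] r9c5 has the single candidate 6, so r9c5=6.
Step 40. [r2c9∈{9}] r2c9 is down to just 9. So r2c9=9.
Step 41. [r7c8∈{6}] nothing but 6 survives at r7c8. So r7c8=6.
Step 42. [r4c2∈{3}] r4c2 has the single candidate 3. So r4c2=3.
Step 43. [r7c9∈{1}] r7c9's peers cover all but 1. So r7c9=1.
Step 44. [r6c6∈{2}] nothing but 2 survives at r6c6 ⇒ r6c6=2.
Step 45. [r3c6∈{4}] only 4 remains possible at r3c6, so r3c6=4.
Step 46. [r2c3∈{4}] r2c3's peers cover all but 4. So r2c3=4.
Step 47. [r4c6∈{5}] only 5 remains possible at r4c6 ⇒ r4c6=5.

Answer: 8 7 3 5 2 9 1 4 6 / 1 5 4 8 7 6 2 3 9 / 9 2 6 1 3 4 7 8 5 / 2 3 7 6 8 5 9 1 4 / 4 8 5 3 9 1 6 2 7 / 6 1 9 7 4 2 3 5 8 / 3 9 2 4 5 7 8 6 1 / 5 6 8 9 1 3 4 7 2 / 7 4 1 2 6 8 5 9 3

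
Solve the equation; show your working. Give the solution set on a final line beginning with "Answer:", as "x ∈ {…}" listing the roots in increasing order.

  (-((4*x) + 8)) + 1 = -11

Step 1. [(-((4*x) + 8)) + 1 = -11] peel the +1: subtract 1 from each side ⇒ sub: -((4*x) + 8) = -12.
Step 2. [-((4*x) + 8) = -12] flip signs both sides ⇒ neg: (4*x) + 8 = 12.
Step 3. [(4*x) + 8 = 12] 4 divides every term; factor it out. So factor: x + 2 = 3.
Step 4. [x + 2 = 3] the outer +2 inverts by subtracting 2. So sub: x = 1.

Answer: x ∈ {1}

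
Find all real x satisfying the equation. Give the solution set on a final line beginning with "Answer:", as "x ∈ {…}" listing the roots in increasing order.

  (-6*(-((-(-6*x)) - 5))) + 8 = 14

Step 1. [(-6*(-((-(-6*x)) - 5))) + 8 = 14] the outer +8 inverts by subtracting 8, so sub: -6*(-((-(-6*x)) - 5)) = 6.
Step 2. [-6*(-((-(-6*x)) - 5)) = 6] -6 out front; divide by -6, so div: -((-(-6*x)) - 5) = -1.
Step 3. [-((-(-6*x)) - 5) = -1] flip signs both sides ⇒ neg: (-(-6*x)) - 5 = 1.
Step 4. [(-(-6*x)) - 5 = 1] -5 is outermost — add 5 both sides ⇒ sub: -(-6*x) = 6.
Step 5. [-(-6*x) = 6] flip signs both sides. So neg: -6*x = -6.
Step 6. [-6*x = -6] leading coefficient -6: divide by -6 ⇒ div: x = 1.

Answer: x ∈ {1}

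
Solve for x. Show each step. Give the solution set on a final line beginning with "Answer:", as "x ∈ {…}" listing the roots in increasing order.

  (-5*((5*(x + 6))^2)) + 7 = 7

Step 1. [(-5*((5*(x + 6))^2)) + 7 = 7] 7 comes off first (subtract 7) ⇒ sub: -5*((5*(x + 6))^2) = 0.
Step 2. [-5*((5*(x + 6))^2) = 0] -5 out front; divide by -5, so div: (5*(x + 6))^2 = 0.
Step 3. [(5*(x + 6))^2 = 0] √ both sides: 0 ≥ 0 gives two branches. So sqrt: 5*(x + 6) = 0.
Step 4. [5*(x + 6) = 0] divide by the outer 5. So div: x + 6 = 0.
Step 5. [x + 6 = 0] subtract 6: x sits inside (… + 6). So sub: x = -6.

Answer: x ∈ {-6}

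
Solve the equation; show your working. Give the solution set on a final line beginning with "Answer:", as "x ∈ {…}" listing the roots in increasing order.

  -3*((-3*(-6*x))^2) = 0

Step 1. [-3*((-3*(-6*x))^2) = 0] -3·(inner) — divide through by -3 ⇒ div: (-3*(-6*x))^2 = 0.
Step 2. [(-3*(-6*x))^2 = 0] LHS squared, RHS 0 ≥ 0: apply √ (±) ⇒ sqrt: -3*(-6*x) = 0.
Step 3. [-3*(-6*x) = 0] leading coefficient -3: divide by -3. So div: -6*x = 0.
Step 4. [-6*x = 0] divide by the outer -6 ⇒ div: x = 0.

Answer: x ∈ {0}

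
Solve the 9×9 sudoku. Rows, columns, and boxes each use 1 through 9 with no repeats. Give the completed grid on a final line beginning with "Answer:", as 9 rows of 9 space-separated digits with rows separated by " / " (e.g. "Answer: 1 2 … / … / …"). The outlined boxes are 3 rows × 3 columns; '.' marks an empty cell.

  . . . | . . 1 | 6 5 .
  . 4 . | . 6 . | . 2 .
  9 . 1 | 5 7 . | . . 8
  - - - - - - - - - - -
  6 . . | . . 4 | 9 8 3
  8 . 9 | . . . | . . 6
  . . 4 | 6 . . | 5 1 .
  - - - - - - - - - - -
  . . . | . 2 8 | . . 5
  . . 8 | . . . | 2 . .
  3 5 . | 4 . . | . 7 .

Step 1. [r1c2∈{2,3,7,8}] across col 2, 8 lands solely at r1c2 ⇒ r1c2=8.
Step 2. [r6c9∈{2,7}] in col 9, 2 fits only at r6c9 ⇒ r6c9=2.
Step 3. [r6c1∈{7}] only 7 remains possible at r6c1, so r6c1=7.
Step 4. [r4c4∈{1,2,7}] r4c4 is the only open cell in row 4 admitting 7, so r4c4=7.
Step 5. [r8c6∈{3,5,6,7,9}] 7 has one home in col 6: r8c6 ⇒ r8c6=7.
Step 6. [r8c5∈{1,3,5,9}] 5 has one home in row 8: r8c5 ⇒ r8c5=5.
Step 7. [r7c2∈{1,6,7,9}] 7 has one home in col 2: r7c2, so r7c2=7.
Step 8. [r8c2∈{1,6,9}] across col 2, 9 lands solely at r8c2, so r8c2=9.
Step 9. [r7c8∈{3,4,6,9}] col 8 places 9 nowhere but r7c8. So r7c8=9.
Step 10. [r9c9∈{1}] only 1 remains possible at r9c9. So r9c9=1.
Step 11. [r8c9∈{4}] nothing but 4 survives at r8c9. So r8c9=4.
Step 12. [r7c7∈{3}] only 3 remains possible at r7c7, so r7c7=3.
Step 13. [r6c2∈{3}] nothing but 3 survives at r6c2 ⇒ r6c2=3.
Step 14. [r8c4∈{1,3}] r8c4 is the only open cell in row 8 admitting 3. So r8c4=3.
Step 15. [r1c1∈{2}] r1c1 has the single candidate 2. So r1c1=2.
Step 16. [r1c4∈{9}] r1c4's peers cover all but 9. So r1c4=9.
Step 17. [r2c6∈{3}] r2c6 has the single candidate 3 ⇒ r2c6=3.
Step 18. [r5c4∈{1,2}] col 4 places 2 nowhere but r5c4. So r5c4=2.
Step 19. [r1c9∈{7}] r1c9 is down to just 7, so r1c9=7.
Step 20. [r5c2∈{1}] only 1 remains possible at r5c2, so r5c2=1.
Step 21. [r4c3∈{2,5}] r4c3 is the only open cell in row 4 admitting 5 ⇒ r4c3=5.
Step 22. [r9c5∈{9}] r9c5 is down to just 9, so r9c5=9.
Step 23. [r5c8∈{4}] r5c8 is down to just 4 ⇒ r5c8=4.
Step 24. [r7c3∈{6}] r7c3's peers cover all but 6, so r7c3=6.
Step 25. [r7c1∈{1,4}] in row 7, 4 fits only at r7c1 ⇒ r7c1=4.
Step 26. [r4c2∈{2}] only 2 remains possible at r4c2 ⇒ r4c2=2.
Step 27. [r2c4∈{8}] r2c4 is down to just 8, so r2c4=8.
Step 28. [r3c2∈{6}] r3c2's peers cover all but 6 ⇒ r3c2=6.
Step 29. [r5c5∈{3}] r5c5's peers cover all but 3. So r5c5=3.
Step 30. [r3c7∈{4}] r3c7 is down to just 4 ⇒ r3c7=4.
Step 31. [r5c6∈{5}] only 5 remains possible at r5c6 ⇒ r5c6=5.
Step 32. [r9c7∈{8}] only 8 remains possible at r9c7 ⇒ r9c7=8.
Step 33. [r8c8∈{6}] r8c8's peers cover all but 6 ⇒ r8c8=6.
Step 34. [r9c3∈{2}] r9c3 is down to just 2 ⇒ r9c3=2.
Step 35. [r3c6∈{2}] r3c6's peers cover all but 2, so r3c6=2.
Step 36. [r3c8∈{3}] r3c8's peers cover all but 3 ⇒ r3c8=3.
Step 37. [r2c9∈{9}] r2c9 has the single candidate 9, so r2c9=9.
Step 38. [r7c4∈{1}] r7c4 is down to just 1. So r7c4=1.
Step 39. [r2c7∈{1}] r2c7's peers cover all but 1. So r2c7=1.
Step 40. [r1c3∈{3}] r1c3 is down to just 3, so r1c3=3.
Step 41. [r5c7∈{7}] r5c7's peers cover all but 7, so r5c7=7.
Step 42. [r1c5∈{4}] r1c5 has the single candidate 4, so r1c5=4.
Step 43. [r8c1∈{1}] nothing but 1 survives at r8c1 ⇒ r8c1=1.
Step 44. [r2c3∈{7}] r2c3 is down to just 7. So r2c3=7.
Step 45. [r9c6∈{6}] nothing but 6 survives at r9c6 ⇒ r9c6=6.
Step 46. [r4c5∈{1}] r4c5 has the single candidate 1, so r4c5=1.
Step 47. [r2c1∈{5}] r2c1 has the single candidate 5. So r2c1=5.
Step 48. [r6c5∈{8}] r6c5 has the single candidate 8, so r6c5=8.
Step 49. [r6c6∈{9}] r6c6 has the single candidate 9 ⇒ r6c6=9.

Answer: 2 8 3 9 4 1 6 5 7 / 5 4 7 8 6 3 1 2 9 / 9 6 1 5 7 2 4 3 8 / 6 2 5 7 1 4 9 8 3 / 8 1 9 2 3 5 7 4 6 / 7 3 4 6 8 9 5 1 2 / 4 7 6 1 2 8 3 9 5 / 1 9 8 3 5 7 2 6 4 / 3 5 2 4 9 6 8 7 1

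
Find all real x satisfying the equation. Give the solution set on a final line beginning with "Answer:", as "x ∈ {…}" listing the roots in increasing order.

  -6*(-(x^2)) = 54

Step 1. [-6*(-(x^2)) = 54] LHS = -6·(…); ÷-6 both sides, so div: -(x^2) = -9.
Step 2. [-(x^2) = -9] flip signs both sides, so neg: x^2 = 9.
Step 3. [x^2 = 9] LHS squared, RHS 9 ≥ 0: apply √ (±), so sqrt: x = 3 or -3.

Answer: x ∈ {-3, 3}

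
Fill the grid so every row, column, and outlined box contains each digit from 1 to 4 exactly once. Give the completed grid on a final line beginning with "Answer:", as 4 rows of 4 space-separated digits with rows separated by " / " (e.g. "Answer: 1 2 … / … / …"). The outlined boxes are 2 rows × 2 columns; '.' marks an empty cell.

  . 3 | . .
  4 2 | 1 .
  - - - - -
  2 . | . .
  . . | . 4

Step 1. [r3c3∈{3}] r3c3 is down to just 3 ⇒ r3c3=3.
Step 2. [r4c2∈{1}] r4c2's peers cover all but 1 ⇒ r4c2=1.
Step 3. [r4c3∈{2}] only 2 remains possible at r4c3 ⇒ r4c3=2.
Step 4. [r3c2∈{4}] r3c2 has the single candidate 4. So r3c2=4.
Step 5. [r2c4∈{3}] r2c4 is down to just 3, so r2c4=3.
Step 6. [r1c1∈{1}] r1c1 has the single candidate 1, so r1c1=1.
Step 7. [r4c1∈{3}] r4c1 is down to just 3, so r4c1=3.
Step 8. [r3c4∈{1}] only 1 remains possible at r3c4. So r3c4=1.
Step 9. [r1c4∈{2}] r1c4's peers cover all but 2 ⇒ r1c4=2.
Step 10. [r1c3∈{4}] r1c3 has the single candidate 4. So r1c3=4.

Answer: 1 3 4 2 / 4 2 1 3 / 2 4 3 1 / 3 1 2 4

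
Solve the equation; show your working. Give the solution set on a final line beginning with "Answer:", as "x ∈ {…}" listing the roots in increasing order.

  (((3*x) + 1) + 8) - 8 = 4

Step 1. [(((3*x) + 1) + 8) - 8 = 4] add 8: x sits inside (… - 8). So sub: ((3*x) + 1) + 8 = 12.
Step 2. [((3*x) + 1) + 8 = 12] +8 is outermost — subtract 8 both sides. So sub: (3*x) + 1 = 4.
Step 3. [(3*x) + 1 = 4] the outer +1 inverts by subtracting 1, so sub: 3*x = 3.
Step 4. [3*x = 3] leading coefficient 3: divide by 3, so div: x = 1.

Answer: x ∈ {1}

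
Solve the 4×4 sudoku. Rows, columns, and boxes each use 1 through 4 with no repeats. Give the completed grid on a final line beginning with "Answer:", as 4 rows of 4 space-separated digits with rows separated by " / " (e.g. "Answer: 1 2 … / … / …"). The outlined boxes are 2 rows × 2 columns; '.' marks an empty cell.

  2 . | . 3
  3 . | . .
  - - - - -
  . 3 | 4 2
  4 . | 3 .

Step 1. [r1c3∈{1}] r1c3 has the single candidate 1 ⇒ r1c3=1.
Step 2. [r2c2∈{1,4}] 1 has one home in row 2: r2c2, so r2c2=1.
Step 3. [r2c4∈{4}] r2c4 is down to just 4, so r2c4=4.
Step 4. [r4c4∈{1}] r4c4 is down to just 1 ⇒ r4c4=1.
Step 5. [r4c2∈{2}] r4c2's peers cover all but 2, so r4c2=2.
Step 6. [r1c2∈{4}] nothing but 4 survives at r1c2 ⇒ r1c2=4.
Step 7. [r2c3∈{2}] r2c3 is down to just 2 ⇒ r2c3=2.
Step 8. [r3c1∈{1}] nothing but 1 survives at r3c1, so r3c1=1.

Answer: 2 4 1 3 / 3 1 2 4 / 1 3 4 2 / 4 2 3 1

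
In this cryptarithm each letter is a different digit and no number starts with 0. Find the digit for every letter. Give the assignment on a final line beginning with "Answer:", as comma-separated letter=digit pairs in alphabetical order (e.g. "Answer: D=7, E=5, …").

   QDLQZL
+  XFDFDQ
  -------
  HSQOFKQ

Step 1. [col 1: L + Q ≡ Q (mod 10)] from column 1 (nothing yet, carry-in 0, all letters distinct, none taken yet): L must equal 0 ⇒ L=0.
Step 2. [col 1: L + Q ≡ Q (mod 10)] column 1 (L + Q ≡ Q (mod 10), carry-in 0) doesn't pin Q yet; pick Q=9 and continue. So Q=9.
Step 3. [col 2: Z + D ≡ K (mod 10)] several values work for Z in column 2 (Z + D ≡ K (mod 10), carry-in 0); try Z=6. So Z=6.
Step 4. [H] H is the leading digit of a 7-digit sum of two 6-digit numbers; the final carry is exactly 1, so H=1.
Step 5. [col 2: Z + D ≡ K (mod 10)] column 2 (Z + D ≡ K (mod 10), carry-in 0) doesn't pin D yet; pick D=7 and continue, so D=7.
Step 6. [col 2: Z + D ≡ K (mod 10)] column 2 reads Z+D+carry(0)=K with Z=6, D=7; with digits 0,1,6,7,9 already taken and all letters distinct, the only value for K is 3. So K=3.
Step 7. [col 3: Q + F ≡ F (mod 10)] column 3 (Q + F ≡ F (mod 10), carry-in 1) doesn't pin F yet; pick F=2 and continue, so F=2.
Step 8. [col 4: L + D ≡ O (mod 10)] column 4: given L=0, D=7, carry-in 1, and digits 0,1,2,3,6,7,9 already taken and all letters distinct, L+D≡O (mod 10) forces O=8. So O=8.
Step 9. [col 6: Q + X ≡ S (mod 10)] column 6: given Q=9, carry-in 0, and digits 0,1,2,3,6,7,8,9 already taken and all letters distinct, Q+X≡S (mod 10) forces S=4, so S=4.
Step 10. [col 6: Q + X ≡ S (mod 10)] column 6 reads Q+X+carry(0)=S with Q=9, S=4; with digits 0,1,2,3,4,6,7,8,9 already taken and all letters distinct, the only value for X is 5 ⇒ X=5.

Answer: D=7, F=2, H=1, K=3, L=0, O=8, Q=9, S=4, X=5, Z=6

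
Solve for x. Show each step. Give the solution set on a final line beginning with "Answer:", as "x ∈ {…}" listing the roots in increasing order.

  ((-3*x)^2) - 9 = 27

Step 1. [((-3*x)^2) - 9 = 27] the outer -9 inverts by adding 9, so sub: (-3*x)^2 = 36.
Step 2. [(-3*x)^2 = 36] LHS squared, RHS 36 ≥ 0: apply √ (±), so sqrt: -3*x = 6 or -6.
Step 3. [-3*x = 6 or -6] -3·(inner) — divide through by -3, so div: x = -2 or 2.

Answer: x ∈ {-2, 2}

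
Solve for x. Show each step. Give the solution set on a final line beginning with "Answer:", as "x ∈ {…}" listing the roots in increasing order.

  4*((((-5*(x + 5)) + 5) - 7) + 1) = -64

Step 1. [4*((((-5*(x + 5)) + 5) - 7) + 1) = -64] leading coefficient 4: divide by 4, so div: (((-5*(x + 5)) + 5) - 7) + 1 = -16.
Step 2. [(((-5*(x + 5)) + 5) - 7) + 1 = -16] subtract 1: x sits inside (… + 1) ⇒ sub: ((-5*(x + 5)) + 5) - 7 = -17.
Step 3. [((-5*(x + 5)) + 5) - 7 = -17] peel the -7: add 7 from each side ⇒ sub: (-5*(x + 5)) + 5 = -10.
Step 4. [(-5*(x + 5)) + 5 = -10] -5 divides every term; factor it out. So factor: (x + 5) - 1 = 2.
Step 5. [(x + 5) - 1 = 2] 1 comes off first (add 1). So sub: x + 5 = 3.
Step 6. [x + 5 = 3] subtract 5: x sits inside (… + 5) ⇒ sub: x = -2.

Answer: x ∈ {-2}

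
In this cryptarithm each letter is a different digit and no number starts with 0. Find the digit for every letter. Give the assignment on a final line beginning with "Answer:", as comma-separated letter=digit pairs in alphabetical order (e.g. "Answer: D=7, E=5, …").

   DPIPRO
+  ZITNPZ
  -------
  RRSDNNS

Step 1. [R] R is the leading digit of a 7-digit sum of two 6-digit numbers; the final carry is exactly 1 ⇒ R=1.
Step 2. [col 1: O + Z ≡ S (mod 10)] no forcing yet in column 1 (carry-in 0); S=5 is free and consistent — try it. So S=5.
Step 3. [col 1: O + Z ≡ S (mod 10)] O=7 is one option consistent with column 1 (O + Z ≡ S (mod 10), carry-in 0) — take it ⇒ O=7.
Step 4. [col 1: O + Z ≡ S (mod 10)] column 1 reads O+Z+carry(0)=S with O=7, S=5; with digits 1,5,7 already taken and all letters distinct, the only value for Z is 8, so Z=8.
Step 5. [col 2: R + P ≡ N (mod 10)] no forcing yet in column 2 (carry-in 1); N=2 is free and consistent — try it. So N=2.
Step 6. [col 2: R + P ≡ N (mod 10)] column 2: given R=1, N=2, carry-in 1, and digits 1,2,5,7,8 already taken and all letters distinct, R+P≡N (mod 10) forces P=0. So P=0.
Step 7. [col 4: I + T ≡ D (mod 10)] several values work for I in column 4 (I + T ≡ D (mod 10), carry-in 0); try I=4. So I=4.
Step 8. [col 4: I + T ≡ D (mod 10)] in column 4 we have I+T≡D with carry-in 0; given I=4 and digits 0,1,2,4,5,7,8 already taken and all letters distinct, that pins T to 9 ⇒ T=9.
Step 9. [col 4: I + T ≡ D (mod 10)] from column 4 (I=4, T=9, carry-in 0, digits 0,1,2,4,5,7,8,9 already taken and all letters distinct): D must equal 3 ⇒ D=3.

Answer: D=3, I=4, N=2, O=7, P=0, R=1, S=5, T=9, Z=8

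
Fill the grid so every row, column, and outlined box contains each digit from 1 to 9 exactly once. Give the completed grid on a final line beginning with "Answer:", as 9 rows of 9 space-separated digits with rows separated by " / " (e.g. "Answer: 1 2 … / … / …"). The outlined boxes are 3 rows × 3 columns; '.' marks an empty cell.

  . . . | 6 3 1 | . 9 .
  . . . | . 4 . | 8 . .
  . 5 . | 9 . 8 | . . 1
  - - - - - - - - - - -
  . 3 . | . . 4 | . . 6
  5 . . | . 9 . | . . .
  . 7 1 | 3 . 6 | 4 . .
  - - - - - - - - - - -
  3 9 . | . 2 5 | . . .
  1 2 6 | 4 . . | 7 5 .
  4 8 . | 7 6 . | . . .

Step 1. [r4c5∈{1,5,7,8}] r4c5 is the only open cell in col 5 admitting 1 ⇒ r4c5=1.
Step 2. [r4c8∈{2,7,8}] in row 4, 7 fits only at r4c8 ⇒ r4c8=7.
Step 3. [r1c2∈{4}] nothing but 4 survives at r1c2. So r1c2=4.
Step 4. [r3c8∈{2,3,4,6}] in row 3, 4 fits only at r3c8. So r3c8=4.
Step 5. [r6c5∈{5,8}] 5 has one home in col 5: r6c5 ⇒ r6c5=5.
Step 6. [r7c3∈{7}] r7c3 is down to just 7. So r7c3=7.
Step 7. [r4c7∈{2,5,9}] 5 has one home in row 4: r4c7. So r4c7=5.
Step 8. [r1c7∈{2}] r1c7's peers cover all but 2. So r1c7=2.
Step 9. [r6c9∈{2,8,9}] 9 has one home in box 6: r6c9, so r6c9=9.
Step 10. [r7c4∈{1,8}] 1 has one home in col 4: r7c4, so r7c4=1.
Step 11. [r9c7∈{1,3,9}] col 7 places 9 nowhere but r9c7 ⇒ r9c7=9.
Step 12. [r1c3∈{8}] r1c3 has the single candidate 8. So r1c3=8.
Step 13. [r9c6∈{3}] nothing but 3 survives at r9c6. So r9c6=3.
Step 14. [r8c9∈{3,8}] r8c9 is the only open cell in row 8 admitting 3, so r8c9=3.
Step 15. [r1c1∈{7}] r1c1 is down to just 7, so r1c1=7.
Step 16. [r5c6∈{2,7}] across row 5, 7 lands solely at r5c6. So r5c6=7.
Step 17. [r2c6∈{2}] only 2 remains possible at r2c6, so r2c6=2.
Step 18. [r9c8∈{1,2}] 1 has one home in row 9: r9c8, so r9c8=1.
Step 19. [r7c7∈{6}] only 6 remains possible at r7c7. So r7c7=6.
Step 20. [r2c8∈{3,6}] across col 8, 6 lands solely at r2c8 ⇒ r2c8=6.
Step 21. [r5c8∈{2,3,8}] across col 8, 3 lands solely at r5c8. So r5c8=3.
Step 22. [r6c8∈{2,8}] 2 has one home in col 8: r6c8, so r6c8=2.
Step 23. [r2c3∈{3,9}] across row 2, 3 lands solely at r2c3. So r2c3=3.
Step 24. [r3c3∈{2}] r3c3's peers cover all but 2 ⇒ r3c3=2.
Step 25. [r4c1∈{2,8,9}] across col 1, 2 lands solely at r4c1 ⇒ r4c1=2.
Step 26. [r5c9∈{8}] nothing but 8 survives at r5c9 ⇒ r5c9=8.
Step 27. [r2c4∈{5}] r2c4 is down to just 5 ⇒ r2c4=5.
Step 28. [r5c3∈{4}] only 4 remains possible at r5c3 ⇒ r5c3=4.
Step 29. [r8c6∈{9}] r8c6's peers cover all but 9, so r8c6=9.
Step 30. [r1c9∈{5}] r1c9 is down to just 5 ⇒ r1c9=5.
Step 31. [r7c8∈{8}] r7c8 has the single candidate 8 ⇒ r7c8=8.
Step 32. [r2c9∈{7}] r2c9 has the single candidate 7 ⇒ r2c9=7.
Step 33. [r9c9∈{2}] only 2 remains possible at r9c9, so r9c9=2.
Step 34. [r7c9∈{4}] r7c9 has the single candidate 4 ⇒ r7c9=4.
Step 35. [r5c7∈{1}] r5c7 has the single candidate 1. So r5c7=1.
Step 36. [r9c3∈{5}] nothing but 5 survives at r9c3 ⇒ r9c3=5.
Step 37. [r4c4∈{8}] nothing but 8 survives at r4c4 ⇒ r4c4=8.
Step 38. [r2c1∈{9}] r2c1 has the single candidate 9, so r2c1=9.
Step 39. [r6c1∈{8}] r6c1 is down to just 8, so r6c1=8.
Step 40. [r4c3∈{9}] nothing but 9 survives at r4c3, so r4c3=9.
Step 41. [r3c5∈{7}] r3c5's peers cover all but 7 ⇒ r3c5=7.
Step 42. [r3c7∈{3}] r3c7 has the single candidate 3, so r3c7=3.
Step 43. [r3c1∈{6}] only 6 remains possible at r3c1, so r3c1=6.
Step 44. [r5c4∈{2}] only 2 remains possible at r5c4 ⇒ r5c4=2.
Step 45. [r8c5∈{8}] r8c5 is down to just 8. So r8c5=8.
Step 46. [r5c2∈{6}] r5c2 has the single candidate 6, so r5c2=6.
Step 47. [r2c2∈{1}] only 1 remains possible at r2c2 ⇒ r2c2=1.

Answer: 7 4 8 6 3 1 2 9 5 / 9 1 3 5 4 2 8 6 7 / 6 5 2 9 7 8 3 4 1 / 2 3 9 8 1 4 5 7 6 / 5 6 4 2 9 7 1 3 8 / 8 7 1 3 5 6 4 2 9 / 3 9 7 1 2 5 6 8 4 / 1 2 6 4 8 9 7 5 3 / 4 8 5 7 6 3 9 1 2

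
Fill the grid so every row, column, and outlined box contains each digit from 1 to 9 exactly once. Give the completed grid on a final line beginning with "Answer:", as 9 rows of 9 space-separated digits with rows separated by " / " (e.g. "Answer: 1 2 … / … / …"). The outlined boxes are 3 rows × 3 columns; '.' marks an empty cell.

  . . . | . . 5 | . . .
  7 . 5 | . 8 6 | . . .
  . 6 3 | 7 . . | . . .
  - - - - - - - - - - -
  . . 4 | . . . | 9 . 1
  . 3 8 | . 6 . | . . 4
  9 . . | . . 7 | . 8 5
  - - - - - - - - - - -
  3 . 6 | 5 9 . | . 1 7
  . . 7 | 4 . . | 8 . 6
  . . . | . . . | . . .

Step 1. [r3c6∈{1,2,4,9}] col 6 places 4 nowhere but r3c6. So r3c6=4.
Step 2. [r5c1∈{1,2,5}] across row 5, 5 lands solely at r5c1. So r5c1=5.
Step 3. [r9c4∈{1,2,3,6,8}] across row 9, 6 lands solely at r9c4 ⇒ r9c4=6.
Step 4. [r6c7∈{2,3,6}] across row 6, 6 lands solely at r6c7. So r6c7=6.
Step 5. [r4c8∈{2,3,7}] in box 6, 3 fits only at r4c8 ⇒ r4c8=3.
Step 6. [r1c8∈{2,4,6,7,9}] in row 1, 6 fits only at r1c8 ⇒ r1c8=6.
Step 7. [r1c7∈{1,2,3,4,7}] across row 1, 7 lands solely at r1c7, so r1c7=7.
Step 8. [r5c7∈{2}] only 2 remains possible at r5c7, so r5c7=2.
Step 9. [r7c7∈{4}] r7c7's peers cover all but 4 ⇒ r7c7=4.
Step 10. [r9c5∈{1,2,3,7}] in row 9, 7 fits only at r9c5 ⇒ r9c5=7.
Step 11. [r6c5∈{1,2,3,4}] 4 has one home in row 6: r6c5, so r6c5=4.
Step 12. [r6c4∈{1,2,3}] r6c4 is the only open cell in row 6 admitting 3, so r6c4=3.
Step 13. [r1c5∈{1,2,3}] 3 has one home in box 2: r1c5 ⇒ r1c5=3.
Step 14. [r8c6∈{1,2,3}] in row 8, 3 fits only at r8c6 ⇒ r8c6=3.
Step 15. [r2c8∈{2,4,9}] r2c8 is the only open cell in col 8 admitting 4 ⇒ r2c8=4.
Step 16. [r4c4∈{2,8}] in col 4, 8 fits only at r4c4, so r4c4=8.
Step 17. [r4c6∈{2}] only 2 remains possible at r4c6 ⇒ r4c6=2.
Step 18. [r7c2∈{2,8}] 2 has one home in row 7: r7c2, so r7c2=2.
Step 19. [r8c1∈{1}] r8c1 has the single candidate 1, so r8c1=1.
Step 20. [r9c3∈{9}] r9c3 is down to just 9 ⇒ r9c3=9.
Step 21. [r3c5∈{1,2}] r3c5 is the only open cell in col 5 admitting 1 ⇒ r3c5=1.
Step 22. [r8c8∈{2,5,9}] in row 8, 9 fits only at r8c8, so r8c8=9.
Step 23. [r3c9∈{2,8,9}] r3c9 is the only open cell in row 3 admitting 9. So r3c9=9.
Step 24. [r3c1∈{2,8}] row 3 places 8 nowhere but r3c1, so r3c1=8.
Step 25. [r1c1∈{2,4}] 2 has one home in col 1: r1c1, so r1c1=2.
Step 26. [r1c2∈{1,4,9}] r1c2 is the only open cell in row 1 admitting 4, so r1c2=4.
Step 27. [r3c8∈{2,5}] across row 3, 2 lands solely at r3c8, so r3c8=2.
Step 28. [r6c2∈{1}] r6c2's peers cover all but 1, so r6c2=1.
Step 29. [r9c2∈{5,8}] r9c2 is the only open cell in col 2 admitting 8. So r9c2=8.
Step 30. [r2c9∈{3}] r2c9 is down to just 3, so r2c9=3.
Step 31. [r1c4∈{9}] nothing but 9 survives at r1c4 ⇒ r1c4=9.
Step 32. [r9c8∈{5}] r9c8 has the single candidate 5, so r9c8=5.
Step 33. [r9c6∈{1}] r9c6's peers cover all but 1. So r9c6=1.
Step 34. [r8c5∈{2}] r8c5 is down to just 2, so r8c5=2.
Step 35. [r2c4∈{2}] nothing but 2 survives at r2c4 ⇒ r2c4=2.
Step 36. [r9c9∈{2}] r9c9 is down to just 2, so r9c9=2.
Step 37. [r8c2∈{5}] only 5 remains possible at r8c2. So r8c2=5.
Step 38. [r4c2∈{7}] only 7 remains possible at r4c2 ⇒ r4c2=7.
Step 39. [r9c7∈{3}] only 3 remains possible at r9c7 ⇒ r9c7=3.
Step 40. [r1c9∈{8}] nothing but 8 survives at r1c9. So r1c9=8.
Step 41. [r7c6∈{8}] r7c6's peers cover all but 8 ⇒ r7c6=8.
Step 42. [r5c8∈{7}] r5c8 has the single candidate 7, so r5c8=7.
Step 43. [r6c3∈{2}] r6c3's peers cover all but 2 ⇒ r6c3=2.
Step 44. [r3c7∈{5}] only 5 remains possible at r3c7 ⇒ r3c7=5.
Step 45. [r4c5∈{5}] nothing but 5 survives at r4c5, so r4c5=5.
Step 46. [r5c6∈{9}] r5c6's peers cover all but 9 ⇒ r5c6=9.
Step 47. [r2c7∈{1}] nothing but 1 survives at r2c7 ⇒ r2c7=1.
Step 48. [r2c2∈{9}] r2c2 is down to just 9 ⇒ r2c2=9.
Step 49. [r1c3∈{1}] nothing but 1 survives at r1c3, so r1c3=1.
Step 50. [r9c1∈{4}] only 4 remains possible at r9c1. So r9c1=4.
Step 51. [r5c4∈{1}] r5c4's peers cover all but 1. So r5c4=1.
Step 52. [r4c1∈{6}] r4c1 has the single candidate 6. So r4c1=6.

Answer: 2 4 1 9 3 5 7 6 8 / 7 9 5 2 8 6 1 4 3 / 8 6 3 7 1 4 5 2 9 / 6 7 4 8 5 2 9 3 1 / 5 3 8 1 6 9 2 7 4 / 9 1 2 3 4 7 6 8 5 / 3 2 6 5 9 8 4 1 7 / 1 5 7 4 2 3 8 9 6 / 4 8 9 6 7 1 3 5 2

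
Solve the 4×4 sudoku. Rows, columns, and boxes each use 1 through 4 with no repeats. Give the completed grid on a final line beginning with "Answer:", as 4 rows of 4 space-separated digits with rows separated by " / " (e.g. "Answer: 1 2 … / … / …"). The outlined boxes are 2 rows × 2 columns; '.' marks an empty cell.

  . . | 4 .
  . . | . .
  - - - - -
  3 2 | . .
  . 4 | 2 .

Step 1. [r2c3∈{1,3}] across col 3, 3 lands solely at r2c3. So r2c3=3.
Step 2. [r2c2∈{1}] r2c2 is down to just 1, so r2c2=1.
Step 3. [r1c4∈{1,2}] r1c4 is the only open cell in row 1 admitting 1, so r1c4=1.
Step 4. [r1c1∈{2}] nothing but 2 survives at r1c1 ⇒ r1c1=2.
Step 5. [r4c1∈{1}] r4c1's peers cover all but 1 ⇒ r4c1=1.
Step 6. [r1c2∈{3}] r1c2's peers cover all but 3, so r1c2=3.
Step 7. [r2c4∈{2}] r2c4 is down to just 2 ⇒ r2c4=2.
Step 8. [r3c4∈{4}] r3c4 is down to just 4. So r3c4=4.
Step 9. [r2c1∈{4}] r2c1 has the single candidate 4, so r2c1=4.
Step 10. [r4c4∈{3}] r4c4 has the single candidate 3 ⇒ r4c4=3.
Step 11. [r3c3∈{1}] nothing but 1 survives at r3c3 ⇒ r3c3=1.

Answer: 2 3 4 1 / 4 1 3 2 / 3 2 1 4 / 1 4 2 3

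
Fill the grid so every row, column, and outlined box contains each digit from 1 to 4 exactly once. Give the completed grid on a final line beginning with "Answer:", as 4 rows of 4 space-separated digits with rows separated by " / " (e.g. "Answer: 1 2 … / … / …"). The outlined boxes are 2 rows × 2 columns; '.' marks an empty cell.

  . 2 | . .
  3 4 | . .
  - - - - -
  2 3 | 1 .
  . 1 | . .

Step 1. [r3c4∈{4}] r3c4's peers cover all but 4 ⇒ r3c4=4.
Step 2. [r2c3∈{2}] only 2 remains possible at r2c3. So r2c3=2.
Step 3. [r4c3∈{3}] r4c3's peers cover all but 3. So r4c3=3.
Step 4. [r2c4∈{1}] r2c4 has the single candidate 1, so r2c4=1.
Step 5. [r4c4∈{2}] r4c4 is down to just 2 ⇒ r4c4=2.
Step 6. [r1c4∈{3}] r1c4's peers cover all but 3. So r1c4=3.
Step 7. [r4c1∈{4}] r4c1's peers cover all but 4, so r4c1=4.
Step 8. [r1c1∈{1}] nothing but 1 survives at r1c1, so r1c1=1.
Step 9. [r1c3∈{4}] nothing but 4 survives at r1c3, so r1c3=4.

Answer: 1 2 4 3 / 3 4 2 1 / 2 3 1 4 / 4 1 3 2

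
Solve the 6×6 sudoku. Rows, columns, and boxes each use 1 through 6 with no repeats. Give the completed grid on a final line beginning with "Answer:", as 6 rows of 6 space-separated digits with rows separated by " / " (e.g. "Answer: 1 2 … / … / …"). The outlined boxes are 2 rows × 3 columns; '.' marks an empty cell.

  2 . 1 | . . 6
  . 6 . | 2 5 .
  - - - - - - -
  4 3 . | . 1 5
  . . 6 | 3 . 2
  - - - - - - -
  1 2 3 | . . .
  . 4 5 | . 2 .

Step 1. [r5c5∈{4,6}] in col 5, 6 fits only at r5c5, so r5c5=6.
Step 2. [r2c6∈{1,3,4}] in row 2, 1 fits only at r2c6. So r2c6=1.
Step 3. [r1c4∈{4}] r1c4 has the single candidate 4 ⇒ r1c4=4.
Step 4. [r4c1∈{5}] r4c1's peers cover all but 5 ⇒ r4c1=5.
Step 5. [r4c5∈{4}] r4c5's peers cover all but 4, so r4c5=4.
Step 6. [r4c2∈{1}] only 1 remains possible at r4c2, so r4c2=1.
Step 7. [r3c3∈{2}] r3c3 is down to just 2. So r3c3=2.
Step 8. [r2c1∈{3}] r2c1 has the single candidate 3 ⇒ r2c1=3.
Step 9. [r5c4∈{5}] r5c4 is down to just 5. So r5c4=5.
Step 10. [r2c3∈{4}] r2c3's peers cover all but 4. So r2c3=4.
Step 11. [r5c6∈{4}] nothing but 4 survives at r5c6, so r5c6=4.
Step 12. [r1c5∈{3}] r1c5 has the single candidate 3. So r1c5=3.
Step 13. [r6c1∈{6}] nothing but 6 survives at r6c1 ⇒ r6c1=6.
Step 14. [r6c6∈{3}] nothing but 3 survives at r6c6 ⇒ r6c6=3.
Step 15. [r6c4∈{1}] r6c4 has the single candidate 1. So r6c4=1.
Step 16. [r3c4∈{6}] nothing but 6 survives at r3c4, so r3c4=6.
Step 17. [r1c2∈{5}] r1c2 has the single candidate 5, so r1c2=5.

Answer: 2 5 1 4 3 6 / 3 6 4 2 5 1 / 4 3 2 6 1 5 / 5 1 6 3 4 2 / 1 2 3 5 6 4 / 6 4 5 1 2 3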